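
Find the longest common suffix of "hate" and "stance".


Word 1: "hate"
Word 2: "stance"
Comparing from end:
  Pos -1: 'e' == 'e'
  Pos -2: 't' != 'c' (stop)
LCS = "e" (length 1)


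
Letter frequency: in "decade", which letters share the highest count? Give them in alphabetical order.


Word: "decade"
Letter counts:
  'a': 1
  'c': 1
  'd': 2
  'e': 2
Maximum count = 2
Most frequent = 'd', 'e' (2 times each)


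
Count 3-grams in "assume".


Word: "assume" (length 6)
Number of 3-grams = length - 3 + 1 = 6 - 3 + 1
= 4


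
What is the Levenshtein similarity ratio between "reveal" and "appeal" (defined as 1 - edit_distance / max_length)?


Word 1: "reveal" (length 6)
Word 2: "appeal" (length 6)
One optimal edit sequence:
  1. substitute 'r' -> 'a'  (+1)
  2. substitute 'e' -> 'p'  (+1)
  3. substitute 'v' -> 'p'  (+1)
  4. keep 'e'
  5. keep 'a'
  6. keep 'l'
Edit distance = 3
Max length = max(6, 6) = 6
Similarity = 1 - 3/6
= 0.5000


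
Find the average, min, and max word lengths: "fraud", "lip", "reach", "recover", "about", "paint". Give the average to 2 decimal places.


Lengths: "fraud"=5, "lip"=3, "reach"=5, "recover"=7, "about"=5, "paint"=5
Sum = 30, Count = 6
Average = 30/6 = 5.00
= avg=5.00, min=3, max=7


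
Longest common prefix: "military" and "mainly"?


Word 1: "military"
Word 2: "mainly"
Comparing from start:
  Pos 0: 'm' == 'm'
  Pos 1: 'i' != 'a' (stop)
LCP = "m" (length 1)


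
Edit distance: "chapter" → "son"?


Word 1: "chapter" (length 7)
Word 2: "son" (length 3)
One optimal edit sequence (insert/delete/substitute each cost 1):
  1. delete 'c'  (+1)
  2. delete 'h'  (+1)
  3. delete 'a'  (+1)
  4. delete 'p'  (+1)
  5. substitute 't' -> 's'  (+1)
  6. substitute 'e' -> 'o'  (+1)
  7. substitute 'r' -> 'n'  (+1)
Total edit operations: 7
Edit distance = 7


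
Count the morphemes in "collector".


Word: "collector"
Morphemes: collect / -or
Each morpheme carries meaning
= 2 morphemes


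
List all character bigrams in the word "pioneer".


Word: "pioneer" (length 7)
Number of bigrams = 7 - 2 + 1 = 6
  Position 0: "pi"
  Position 1: "io"
  Position 2: "on"
  Position 3: "ne"
  Position 4: "ee"
  Position 5: "er"
Bigrams = "pi", "io", "on", "ne", "ee", "er"


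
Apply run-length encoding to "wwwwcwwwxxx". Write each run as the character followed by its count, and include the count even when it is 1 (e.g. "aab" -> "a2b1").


String: "wwwwcwwwxxx"
Scanning for consecutive runs:
  'w' x 4
  'c' x 1
  'w' x 3
  'x' x 3
RLE = "w4c1w3x3"


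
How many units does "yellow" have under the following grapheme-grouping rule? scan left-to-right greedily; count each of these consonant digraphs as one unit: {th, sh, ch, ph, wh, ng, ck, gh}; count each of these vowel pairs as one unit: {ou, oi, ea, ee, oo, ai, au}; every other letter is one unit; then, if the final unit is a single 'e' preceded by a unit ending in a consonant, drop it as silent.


Word: "yellow" (6 letters)
Left-to-right scan:
  1. 'y' (letter)
  2. 'e' (letter)
  3. 'l' (letter)
  4. 'l' (letter)
  5. 'o' (letter)
  6. 'w' (letter)
Units from scan: 6
Sound units = 6 units


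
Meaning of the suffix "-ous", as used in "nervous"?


Suffix: -ous
Example: nervous (nerve + -ous, with a spelling change)
Meaning = having quality of


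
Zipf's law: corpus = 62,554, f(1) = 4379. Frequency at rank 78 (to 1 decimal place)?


Zipf's law: f(r) = f(1) / r
f(1) = 4379
f(78) = 4379 / 78
= 56.1 occurrences


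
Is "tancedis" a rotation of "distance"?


Word: "distance", Candidate: "tancedis"
Method: check if candidate is substring of word+word
"distancedistance" contains "tancedis"? Yes
Is rotation = Yes


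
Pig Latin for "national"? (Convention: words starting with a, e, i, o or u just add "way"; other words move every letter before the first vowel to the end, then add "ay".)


Word: "national"
Starts with consonant(s) → move to end, add 'ay'
Consonant cluster: "n"
Pig Latin = "ationalnay"


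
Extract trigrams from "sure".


Word: "sure" (length 4)
Number of trigrams = 4 - 3 + 1 = 2
  Position 0: "sur"
  Position 1: "ure"
Trigrams = "sur", "ure"


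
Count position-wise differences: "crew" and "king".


Comparing character by character (same length = 4):
  Pos 0: 'c' vs 'k' !=
  Pos 1: 'r' vs 'i' !=
  Pos 2: 'e' vs 'n' !=
  Pos 3: 'w' vs 'g' !=
Hamming distance = 4


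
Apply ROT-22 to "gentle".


Word: "gentle"
Shift: 22
Each letter → (letter + shift) mod 26:
  'g' (6) + 22 = 2 → 'c'
  'e' (4) + 22 = 0 → 'a'
  'n' (13) + 22 = 9 → 'j'
  't' (19) + 22 = 15 → 'p'
  'l' (11) + 22 = 7 → 'h'
  'e' (4) + 22 = 0 → 'a'
Result = "cajpha"


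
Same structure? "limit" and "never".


Pattern of "limit": [0, 1, 2, 1, 3]
Pattern of "never": [0, 1, 2, 1, 3]
Patterns match
Same pattern = Yes


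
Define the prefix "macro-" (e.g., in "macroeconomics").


Prefix: macro-
Example: macroeconomics = macro- + economics
Meaning = large


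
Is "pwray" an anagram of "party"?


Word 1: "party" → sorted: aprty
Word 2: "pwray" → sorted: aprwy
Same letters? aprty != aprwy
Anagram = No


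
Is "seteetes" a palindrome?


Word: "seteetes"
Reversed: "seteetes"
Forward == Backward? seteetes == seteetes
Palindrome = Yes


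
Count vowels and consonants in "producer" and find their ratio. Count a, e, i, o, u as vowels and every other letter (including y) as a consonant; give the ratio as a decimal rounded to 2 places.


Word: "producer"
Vowels (a,e,i,o,u): 3
Consonants: 5
Ratio = 3/5
= 0.60


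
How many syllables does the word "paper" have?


Word: "paper"
Syllable breakdown: pa-per
Counting: 2 parts
= 2 syllables


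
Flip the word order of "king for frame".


Original: "king for frame"
Words (1..n): king | for | frame
Reversed (n..1): frame | for | king
Result = "frame for king"


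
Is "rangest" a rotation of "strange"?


Word: "strange", Candidate: "rangest"
Method: check if candidate is substring of word+word
"strangestrange" contains "rangest"? Yes
Is rotation = Yes


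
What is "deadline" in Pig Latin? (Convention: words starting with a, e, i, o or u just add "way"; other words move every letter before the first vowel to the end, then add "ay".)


Word: "deadline"
Starts with consonant(s) → move to end, add 'ay'
Consonant cluster: "d"
Pig Latin = "eadlineday"


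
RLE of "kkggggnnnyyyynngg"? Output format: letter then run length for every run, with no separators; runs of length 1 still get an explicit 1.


String: "kkggggnnnyyyynngg"
Scanning for consecutive runs:
  'k' x 2
  'g' x 4
  'n' x 3
  'y' x 4
  'n' x 2
  'g' x 2
RLE = "k2g4n3y4n2g2"


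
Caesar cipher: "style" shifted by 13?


Word: "style"
Shift: 13
Each letter → (letter + shift) mod 26:
  's' (18) + 13 = 5 → 'f'
  't' (19) + 13 = 6 → 'g'
  'y' (24) + 13 = 11 → 'l'
  'l' (11) + 13 = 24 → 'y'
  'e' (4) + 13 = 17 → 'r'
Result = "fglyr"


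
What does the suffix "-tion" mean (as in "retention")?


Suffix: -tion
As in: retention -> retain + -tion, with a spelling change
Meaning = act or process


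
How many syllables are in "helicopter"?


Word: "helicopter"
Syllable breakdown: hel | i | cop | ter
Counting: 4 parts
= 4 syllables


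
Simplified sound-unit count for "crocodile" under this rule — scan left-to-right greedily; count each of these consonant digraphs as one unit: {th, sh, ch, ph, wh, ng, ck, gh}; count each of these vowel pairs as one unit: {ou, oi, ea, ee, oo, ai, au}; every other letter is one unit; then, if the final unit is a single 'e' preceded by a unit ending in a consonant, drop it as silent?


Word: "crocodile" (9 letters)
Left-to-right scan:
  (1) 'c' (letter)
  (2) 'r' (letter)
  (3) 'o' (letter)
  (4) 'c' (letter)
  (5) 'o' (letter)
  (6) 'd' (letter)
  (7) 'i' (letter)
  (8) 'l' (letter)
  (9) 'e' (letter)
Units from scan: 9
Final unit is 'e' after a consonant -> drop as silent (-1)
Sound units = 8 units


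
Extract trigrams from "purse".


Word: "purse" (length 5)
Number of trigrams = 5 - 3 + 1 = 3
  Position 0: "pur"
  Position 1: "urs"
  Position 2: "rse"
Trigrams = "pur", "urs", "rse"


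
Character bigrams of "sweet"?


Word: "sweet" (length 5)
Number of bigrams = 5 - 2 + 1 = 4
  Position 0: "sw"
  Position 1: "we"
  Position 2: "ee"
  Position 3: "et"
Bigrams = "sw", "we", "ee", "et"


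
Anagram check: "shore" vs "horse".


Word 1: "shore" → sorted: ehors
Word 2: "horse" → sorted: ehors
Same letters? ehors == ehors
Anagram = Yes


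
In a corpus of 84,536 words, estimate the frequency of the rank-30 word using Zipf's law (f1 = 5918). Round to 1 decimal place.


Zipf's law: f(r) = f(1) / r
f(1) = 5918
f(30) = 5918 / 30
= 197.3 occurrences


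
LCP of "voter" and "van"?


Word 1: "voter"
Word 2: "van"
Comparing from start:
  Pos 0: 'v' == 'v'
  Pos 1: 'o' != 'a' (stop)
LCP = "v" (length 1)


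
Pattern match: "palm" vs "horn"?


Pattern of "palm": [0, 1, 2, 3]
Pattern of "horn": [0, 1, 2, 3]
Patterns match
Same pattern = Yes


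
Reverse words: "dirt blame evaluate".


Original: "dirt blame evaluate"
Words (1..n): dirt | blame | evaluate
Reversed (n..1): evaluate | blame | dirt
Result = "evaluate blame dirt"


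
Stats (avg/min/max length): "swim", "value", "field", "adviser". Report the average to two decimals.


Lengths: "swim"=4, "value"=5, "field"=5, "adviser"=7
Sum = 21, Count = 4
Average = 21/4 = 5.25
= avg=5.25, min=4, max=7


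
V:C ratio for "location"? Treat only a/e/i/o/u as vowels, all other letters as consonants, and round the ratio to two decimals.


Word: "location"
Vowels (a,e,i,o,u): 4
Consonants: 4
Ratio = 4/4
= 1.00


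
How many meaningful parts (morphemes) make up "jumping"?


Word: "jumping"
Morphemes: jump + -ing
Each morpheme carries meaning
= 2 morphemes


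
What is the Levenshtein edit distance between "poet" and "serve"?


Word 1: "poet" (length 4)
Word 2: "serve" (length 5)
One optimal edit sequence (insert/delete/substitute each cost 1):
  1. insert 's'  (+1)
  2. substitute 'p' -> 'e'  (+1)
  3. substitute 'o' -> 'r'  (+1)
  4. substitute 'e' -> 'v'  (+1)
  5. substitute 't' -> 'e'  (+1)
Total edit operations: 5
Edit distance = 5


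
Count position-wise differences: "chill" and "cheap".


Comparing character by character (same length = 5):
  Pos 0: 'c' vs 'c' =
  Pos 1: 'h' vs 'h' =
  Pos 2: 'i' vs 'e' !=
  Pos 3: 'l' vs 'a' !=
  Pos 4: 'l' vs 'p' !=
Hamming distance = 3


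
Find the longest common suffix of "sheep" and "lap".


Word 1: "sheep"
Word 2: "lap"
Comparing from end:
  Pos -1: 'p' == 'p'
  Pos -2: 'e' != 'a' (stop)
LCS = "p" (length 1)


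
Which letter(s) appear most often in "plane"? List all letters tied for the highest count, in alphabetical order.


Word: "plane"
Letter counts:
  'a': 1
  'e': 1
  'l': 1
  'n': 1
  'p': 1
Maximum count = 1
Most frequent = 'a', 'e', 'l', 'n', 'p' (1 time each)


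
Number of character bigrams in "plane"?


Word: "plane" (length 5)
Number of 2-grams = length - 2 + 1 = 5 - 2 + 1
= 4


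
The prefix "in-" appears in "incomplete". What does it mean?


Prefix: in-
Example: incomplete (in- + complete)
Meaning = not / into


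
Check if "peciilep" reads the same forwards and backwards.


Word: "peciilep"
Reversed: "peliicep"
Forward == Backward? peciilep != peliicep
Palindrome = No


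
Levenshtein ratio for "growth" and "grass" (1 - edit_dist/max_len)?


Word 1: "growth" (length 6)
Word 2: "grass" (length 5)
One optimal edit sequence:
  1. keep 'g'
  2. keep 'r'
  3. delete 'o'  (+1)
  4. substitute 'w' -> 'a'  (+1)
  5. substitute 't' -> 's'  (+1)
  6. substitute 'h' -> 's'  (+1)
Edit distance = 4
Max length = max(6, 5) = 6
Similarity = 1 - 4/6
= 0.3333


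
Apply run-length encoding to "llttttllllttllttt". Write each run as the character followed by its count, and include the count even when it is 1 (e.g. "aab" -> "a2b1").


String: "llttttllllttllttt"
Scanning for consecutive runs:
  'l' x 2
  't' x 4
  'l' x 4
  't' x 2
  'l' x 2
  't' x 3
RLE = "l2t4l4t2l2t3"


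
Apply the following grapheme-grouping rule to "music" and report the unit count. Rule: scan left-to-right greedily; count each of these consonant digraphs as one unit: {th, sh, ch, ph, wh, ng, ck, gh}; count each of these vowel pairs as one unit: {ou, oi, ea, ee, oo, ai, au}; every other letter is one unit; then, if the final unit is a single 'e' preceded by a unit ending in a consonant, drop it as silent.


Word: "music" (5 letters)
Left-to-right scan:
  [1] 'm' (letter)
  [2] 'u' (letter)
  [3] 's' (letter)
  [4] 'i' (letter)
  [5] 'c' (letter)
Units from scan: 5
Sound units = 5 units


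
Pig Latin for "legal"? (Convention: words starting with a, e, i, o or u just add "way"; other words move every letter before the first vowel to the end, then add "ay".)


Word: "legal"
Starts with consonant(s) → move to end, add 'ay'
Consonant cluster: "l"
Pig Latin = "egallay"


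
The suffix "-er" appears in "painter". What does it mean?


Suffix: -er
Example: painter = paint + -er
Meaning = one who / more


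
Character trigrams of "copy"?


Word: "copy" (length 4)
Number of trigrams = 4 - 3 + 1 = 2
  Position 0: "cop"
  Position 1: "opy"
Trigrams = "cop", "opy"


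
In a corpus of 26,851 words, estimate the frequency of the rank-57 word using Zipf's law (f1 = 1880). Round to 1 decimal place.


Zipf's law: f(r) = f(1) / r
f(1) = 1880
f(57) = 1880 / 57
= 33.0 occurrences


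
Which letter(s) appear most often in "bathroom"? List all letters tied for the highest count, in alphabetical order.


Word: "bathroom"
Letter counts:
  'a': 1
  'b': 1
  'h': 1
  'm': 1
  'o': 2
  'r': 1
  't': 1
Maximum count = 2
Most frequent = 'o' (2 times each)


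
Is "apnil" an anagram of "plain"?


Word 1: "plain" → sorted: ailnp
Word 2: "apnil" → sorted: ailnp
Same letters? ailnp == ailnp
Anagram = Yes


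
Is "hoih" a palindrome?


Word: "hoih"
Reversed: "hioh"
Forward == Backward? hoih != hioh
Palindrome = No


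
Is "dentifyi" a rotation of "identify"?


Word: "identify", Candidate: "dentifyi"
Method: check if candidate is substring of word+word
"identifyidentify" contains "dentifyi"? Yes
Is rotation = Yes


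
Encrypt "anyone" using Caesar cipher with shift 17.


Word: "anyone"
Shift: 17
Each letter → (letter + shift) mod 26:
  'a' (0) + 17 = 17 → 'r'
  'n' (13) + 17 = 4 → 'e'
  'y' (24) + 17 = 15 → 'p'
  'o' (14) + 17 = 5 → 'f'
  'n' (13) + 17 = 4 → 'e'
  'e' (4) + 17 = 21 → 'v'
Result = "repfev"


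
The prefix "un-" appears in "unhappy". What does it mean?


Prefix: un-
As in: unhappy -> un- + happy
Meaning = not / reverse


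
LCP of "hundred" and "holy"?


Word 1: "hundred"
Word 2: "holy"
Comparing from start:
  Pos 0: 'h' == 'h'
  Pos 1: 'u' != 'o' (stop)
LCP = "h" (length 1)


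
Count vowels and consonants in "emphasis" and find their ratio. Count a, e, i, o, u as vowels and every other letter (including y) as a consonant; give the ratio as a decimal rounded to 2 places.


Word: "emphasis"
Vowels (a,e,i,o,u): 3
Consonants: 5
Ratio = 3/5
= 0.60


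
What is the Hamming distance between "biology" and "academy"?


Comparing character by character (same length = 7):
  Pos 0: 'b' vs 'a' !=
  Pos 1: 'i' vs 'c' !=
  Pos 2: 'o' vs 'a' !=
  Pos 3: 'l' vs 'd' !=
  Pos 4: 'o' vs 'e' !=
  Pos 5: 'g' vs 'm' !=
  Pos 6: 'y' vs 'y' =
Hamming distance = 6


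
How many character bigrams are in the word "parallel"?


Word: "parallel" (length 8)
Number of 2-grams = length - 2 + 1 = 8 - 2 + 1
= 7


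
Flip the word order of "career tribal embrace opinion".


Original: "career tribal embrace opinion"
Words (1..n): career | tribal | embrace | opinion
Reversed (n..1): opinion | embrace | tribal | career
Result = "opinion embrace tribal career"


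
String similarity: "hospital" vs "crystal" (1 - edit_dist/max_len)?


Word 1: "hospital" (length 8)
Word 2: "crystal" (length 7)
One optimal edit sequence:
  1. delete 'h'  (+1)
  2. substitute 'o' -> 'c'  (+1)
  3. substitute 's' -> 'r'  (+1)
  4. substitute 'p' -> 'y'  (+1)
  5. substitute 'i' -> 's'  (+1)
  6. keep 't'
  7. keep 'a'
  8. keep 'l'
Edit distance = 5
Max length = max(8, 7) = 8
Similarity = 1 - 5/8
= 0.3750


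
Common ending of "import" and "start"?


Word 1: "import"
Word 2: "start"
Comparing from end:
  Pos -1: 't' == 't'
  Pos -2: 'r' == 'r'
  Pos -3: 'o' != 'a' (stop)
LCS = "rt" (length 2)


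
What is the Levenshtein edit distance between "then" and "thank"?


Word 1: "then" (length 4)
Word 2: "thank" (length 5)
One optimal edit sequence (insert/delete/substitute each cost 1):
  1. keep 't'
  2. keep 'h'
  3. substitute 'e' -> 'a'  (+1)
  4. keep 'n'
  5. insert 'k'  (+1)
Total edit operations: 2
Edit distance = 2


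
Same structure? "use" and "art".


Pattern of "use": [0, 1, 2]
Pattern of "art": [0, 1, 2]
Patterns match
Same pattern = Yes


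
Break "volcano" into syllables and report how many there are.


Word: "volcano"
Syllable breakdown: vol | ca | no
Counting: 3 parts
= 3 syllables


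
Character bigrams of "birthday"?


Word: "birthday" (length 8)
Number of bigrams = 8 - 2 + 1 = 7
  Position 0: "bi"
  Position 1: "ir"
  Position 2: "rt"
  Position 3: "th"
  Position 4: "hd"
  Position 5: "da"
  Position 6: "ay"
Bigrams = "bi", "ir", "rt", "th", "hd", "da", "ay"


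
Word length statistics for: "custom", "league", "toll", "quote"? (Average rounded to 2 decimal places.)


Lengths: "custom"=6, "league"=6, "toll"=4, "quote"=5
Sum = 21, Count = 4
Average = 21/4 = 5.25
= avg=5.25, min=4, max=6


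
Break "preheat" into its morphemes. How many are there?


Word: "preheat"
Morphemes: pre- / heat
Each morpheme carries meaning
= 2 morphemes


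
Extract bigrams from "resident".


Word: "resident" (length 8)
Number of bigrams = 8 - 2 + 1 = 7
  Position 0: "re"
  Position 1: "es"
  Position 2: "si"
  Position 3: "id"
  Position 4: "de"
  Position 5: "en"
  Position 6: "nt"
Bigrams = "re", "es", "si", "id", "de", "en", "nt"


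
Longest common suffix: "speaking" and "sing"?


Word 1: "speaking"
Word 2: "sing"
Comparing from end:
  Pos -1: 'g' == 'g'
  Pos -2: 'n' == 'n'
  Pos -3: 'i' == 'i'
  Pos -4: 'k' != 's' (stop)
LCS = "ing" (length 3)


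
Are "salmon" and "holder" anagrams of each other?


Word 1: "salmon" → sorted: almnos
Word 2: "holder" → sorted: dehlor
Same letters? almnos != dehlor
Anagram = No


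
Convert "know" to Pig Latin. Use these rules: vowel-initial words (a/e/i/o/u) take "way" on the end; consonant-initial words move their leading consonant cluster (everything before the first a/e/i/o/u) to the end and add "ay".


Word: "know"
Starts with consonant(s) → move to end, add 'ay'
Consonant cluster: "kn"
Pig Latin = "owknay"


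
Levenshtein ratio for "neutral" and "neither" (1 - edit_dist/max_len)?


Word 1: "neutral" (length 7)
Word 2: "neither" (length 7)
One optimal edit sequence:
  1. keep 'n'
  2. keep 'e'
  3. substitute 'u' -> 'i'  (+1)
  4. keep 't'
  5. substitute 'r' -> 'h'  (+1)
  6. substitute 'a' -> 'e'  (+1)
  7. substitute 'l' -> 'r'  (+1)
Edit distance = 4
Max length = max(7, 7) = 7
Similarity = 1 - 4/7
= 0.4286


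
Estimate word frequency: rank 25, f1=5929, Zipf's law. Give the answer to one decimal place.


Zipf's law: f(r) = f(1) / r
f(1) = 5929
f(25) = 5929 / 25
= 237.2 occurrences


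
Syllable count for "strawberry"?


Word: "strawberry"
Syllable breakdown: straw · ber · ry
Counting: 3 parts
= 3 syllables


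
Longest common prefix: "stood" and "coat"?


Word 1: "stood"
Word 2: "coat"
Comparing from start:
  Pos 0: 's' != 'c' (stop)
LCP = "" (length 0)


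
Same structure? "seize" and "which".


Pattern of "seize": [0, 1, 2, 3, 1]
Pattern of "which": [0, 1, 2, 3, 1]
Patterns match
Same pattern = Yes


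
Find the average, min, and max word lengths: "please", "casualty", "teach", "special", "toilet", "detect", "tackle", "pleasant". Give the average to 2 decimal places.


Lengths: "please"=6, "casualty"=8, "teach"=5, "special"=7, "toilet"=6, "detect"=6, "tackle"=6, "pleasant"=8
Sum = 52, Count = 8
Average = 52/8 = 6.50
= avg=6.50, min=5, max=8


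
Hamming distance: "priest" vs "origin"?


Comparing character by character (same length = 6):
  Pos 0: 'p' vs 'o' !=
  Pos 1: 'r' vs 'r' =
  Pos 2: 'i' vs 'i' =
  Pos 3: 'e' vs 'g' !=
  Pos 4: 's' vs 'i' !=
  Pos 5: 't' vs 'n' !=
Hamming distance = 4


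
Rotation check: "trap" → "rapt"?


Word: "trap", Candidate: "rapt"
Method: check if candidate is substring of word+word
"traptrap" contains "rapt"? Yes
Is rotation = Yes


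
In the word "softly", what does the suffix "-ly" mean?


Suffix: -ly
As in: softly -> soft + -ly
Meaning = in a manner


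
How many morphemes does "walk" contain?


Word: "walk"
Morphemes: walk
Each morpheme carries meaning
= 1 morpheme


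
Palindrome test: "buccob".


Word: "buccob"
Reversed: "boccub"
Forward == Backward? buccob != boccub
Palindrome = No


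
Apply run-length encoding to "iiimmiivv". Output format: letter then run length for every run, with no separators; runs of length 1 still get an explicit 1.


String: "iiimmiivv"
Scanning for consecutive runs:
  'i' x 3
  'm' x 2
  'i' x 2
  'v' x 2
RLE = "i3m2i2v2"


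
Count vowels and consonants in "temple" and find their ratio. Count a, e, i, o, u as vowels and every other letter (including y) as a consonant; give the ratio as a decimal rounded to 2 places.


Word: "temple"
Vowels (a,e,i,o,u): 2
Consonants: 4
Ratio = 2/4
= 0.50


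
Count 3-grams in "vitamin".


Word: "vitamin" (length 7)
Number of 3-grams = length - 3 + 1 = 7 - 3 + 1
= 5


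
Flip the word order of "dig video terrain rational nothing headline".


Original: "dig video terrain rational nothing headline"
Words (1..n): dig | video | terrain | rational | nothing | headline
Reversed (n..1): headline | nothing | rational | terrain | video | dig
Result = "headline nothing rational terrain video dig"


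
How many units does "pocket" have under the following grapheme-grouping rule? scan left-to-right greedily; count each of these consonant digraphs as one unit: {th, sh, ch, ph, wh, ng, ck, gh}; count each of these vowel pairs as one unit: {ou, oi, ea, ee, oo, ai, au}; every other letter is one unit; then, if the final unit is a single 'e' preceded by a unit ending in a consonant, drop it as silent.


Word: "pocket" (6 letters)
Left-to-right scan:
  1. 'p' (letter)
  2. 'o' (letter)
  3. 'ck' (digraph)
  4. 'e' (letter)
  5. 't' (letter)
Units from scan: 5
Sound units = 5 units


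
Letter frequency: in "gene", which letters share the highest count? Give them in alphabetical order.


Word: "gene"
Letter counts:
  'e': 2
  'g': 1
  'n': 1
Maximum count = 2
Most frequent = 'e' (2 times each)


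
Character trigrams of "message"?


Word: "message" (length 7)
Number of trigrams = 7 - 3 + 1 = 5
  Position 0: "mes"
  Position 1: "ess"
  Position 2: "ssa"
  Position 3: "sag"
  Position 4: "age"
Trigrams = "mes", "ess", "ssa", "sag", "age"


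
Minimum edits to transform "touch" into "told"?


Word 1: "touch" (length 5)
Word 2: "told" (length 4)
One optimal edit sequence (insert/delete/substitute each cost 1):
  1. keep 't'
  2. keep 'o'
  3. delete 'u'  (+1)
  4. substitute 'c' -> 'l'  (+1)
  5. substitute 'h' -> 'd'  (+1)
Total edit operations: 3
Edit distance = 3


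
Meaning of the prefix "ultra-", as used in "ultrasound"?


Prefix: ultra-
Example: ultrasound = ultra- + sound
Meaning = beyond


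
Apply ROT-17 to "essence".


Word: "essence"
Shift: 17
Each letter → (letter + shift) mod 26:
  'e' (4) + 17 = 21 → 'v'
  's' (18) + 17 = 9 → 'j'
  's' (18) + 17 = 9 → 'j'
  'e' (4) + 17 = 21 → 'v'
  'n' (13) + 17 = 4 → 'e'
  'c' (2) + 17 = 19 → 't'
  'e' (4) + 17 = 21 → 'v'
Result = "vjjvetv"


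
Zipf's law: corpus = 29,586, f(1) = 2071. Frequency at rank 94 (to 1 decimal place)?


Zipf's law: f(r) = f(1) / r
f(1) = 2071
f(94) = 2071 / 94
= 22.0 occurrences


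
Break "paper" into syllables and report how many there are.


Word: "paper"
Syllable breakdown: pa-per
Counting: 2 parts
= 2 syllables


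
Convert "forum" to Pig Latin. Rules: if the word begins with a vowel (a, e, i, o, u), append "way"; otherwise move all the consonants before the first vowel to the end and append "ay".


Word: "forum"
Starts with consonant(s) → move to end, add 'ay'
Consonant cluster: "f"
Pig Latin = "orumfay"


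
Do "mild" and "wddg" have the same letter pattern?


Pattern of "mild": [0, 1, 2, 3]
Pattern of "wddg": [0, 1, 1, 2]
Patterns do not match
Same pattern = No


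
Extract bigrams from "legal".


Word: "legal" (length 5)
Number of bigrams = 5 - 2 + 1 = 4
  Position 0: "le"
  Position 1: "eg"
  Position 2: "ga"
  Position 3: "al"
Bigrams = "le", "eg", "ga", "al"


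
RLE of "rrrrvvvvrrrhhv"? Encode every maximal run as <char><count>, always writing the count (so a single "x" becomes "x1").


String: "rrrrvvvvrrrhhv"
Scanning for consecutive runs:
  'r' x 4
  'v' x 4
  'r' x 3
  'h' x 2
  'v' x 1
RLE = "r4v4r3h2v1"


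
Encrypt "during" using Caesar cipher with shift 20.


Word: "during"
Shift: 20
Each letter → (letter + shift) mod 26:
  'd' (3) + 20 = 23 → 'x'
  'u' (20) + 20 = 14 → 'o'
  'r' (17) + 20 = 11 → 'l'
  'i' (8) + 20 = 2 → 'c'
  'n' (13) + 20 = 7 → 'h'
  'g' (6) + 20 = 0 → 'a'
Result = "xolcha"


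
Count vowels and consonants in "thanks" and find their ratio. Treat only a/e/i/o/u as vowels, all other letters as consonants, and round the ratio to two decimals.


Word: "thanks"
Vowels (a,e,i,o,u): 1
Consonants: 5
Ratio = 1/5
= 0.20


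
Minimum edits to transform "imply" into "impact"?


Word 1: "imply" (length 5)
Word 2: "impact" (length 6)
One optimal edit sequence (insert/delete/substitute each cost 1):
  1. keep 'i'
  2. keep 'm'
  3. keep 'p'
  4. insert 'a'  (+1)
  5. substitute 'l' -> 'c'  (+1)
  6. substitute 'y' -> 't'  (+1)
Total edit operations: 3
Edit distance = 3


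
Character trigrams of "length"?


Word: "length" (length 6)
Number of trigrams = 6 - 3 + 1 = 4
  Position 0: "len"
  Position 1: "eng"
  Position 2: "ngt"
  Position 3: "gth"
Trigrams = "len", "eng", "ngt", "gth"


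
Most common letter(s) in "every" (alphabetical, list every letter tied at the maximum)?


Word: "every"
Letter counts:
  'e': 2
  'r': 1
  'v': 1
  'y': 1
Maximum count = 2
Most frequent = 'e' (2 times each)


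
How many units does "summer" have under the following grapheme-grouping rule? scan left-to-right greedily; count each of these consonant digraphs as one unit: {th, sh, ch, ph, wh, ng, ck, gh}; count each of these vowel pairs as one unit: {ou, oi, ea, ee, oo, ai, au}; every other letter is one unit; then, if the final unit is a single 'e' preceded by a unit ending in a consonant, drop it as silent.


Word: "summer" (6 letters)
Left-to-right scan:
  1. 's' (letter)
  2. 'u' (letter)
  3. 'm' (letter)
  4. 'm' (letter)
  5. 'e' (letter)
  6. 'r' (letter)
Units from scan: 6
Sound units = 6 units


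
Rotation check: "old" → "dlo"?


Word: "old", Candidate: "dlo"
Method: check if candidate is substring of word+word
"oldold" contains "dlo"? No
Is rotation = No


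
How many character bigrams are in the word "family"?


Word: "family" (length 6)
Number of 2-grams = length - 2 + 1 = 6 - 2 + 1
= 5


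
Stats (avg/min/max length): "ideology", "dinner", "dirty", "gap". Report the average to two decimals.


Lengths: "ideology"=8, "dinner"=6, "dirty"=5, "gap"=3
Sum = 22, Count = 4
Average = 22/4 = 5.50
= avg=5.50, min=3, max=8


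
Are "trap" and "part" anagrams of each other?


Word 1: "trap" → sorted: aprt
Word 2: "part" → sorted: aprt
Same letters? aprt == aprt
Anagram = Yes


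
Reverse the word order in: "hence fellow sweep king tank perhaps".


Original: "hence fellow sweep king tank perhaps"
Words (1..n): hence | fellow | sweep | king | tank | perhaps
Reversed (n..1): perhaps | tank | king | sweep | fellow | hence
Result = "perhaps tank king sweep fellow hence"


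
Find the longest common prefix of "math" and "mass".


Word 1: "math"
Word 2: "mass"
Comparing from start:
  Pos 0: 'm' == 'm'
  Pos 1: 'a' == 'a'
  Pos 2: 't' != 's' (stop)
LCP = "ma" (length 2)


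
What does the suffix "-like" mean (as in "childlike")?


Suffix: -like
Example: childlike (child + -like)
Meaning = resembling


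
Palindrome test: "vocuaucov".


Word: "vocuaucov"
Reversed: "vocuaucov"
Forward == Backward? vocuaucov == vocuaucov
Palindrome = Yes


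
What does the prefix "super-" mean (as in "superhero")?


Prefix: super-
Example: superhero = super- + hero
Meaning = above / beyond


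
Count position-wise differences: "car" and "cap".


Comparing character by character (same length = 3):
  Pos 0: 'c' vs 'c' =
  Pos 1: 'a' vs 'a' =
  Pos 2: 'r' vs 'p' !=
Hamming distance = 1


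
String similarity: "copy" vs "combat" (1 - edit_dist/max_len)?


Word 1: "copy" (length 4)
Word 2: "combat" (length 6)
One optimal edit sequence:
  1. keep 'c'
  2. keep 'o'
  3. insert 'm'  (+1)
  4. insert 'b'  (+1)
  5. substitute 'p' -> 'a'  (+1)
  6. substitute 'y' -> 't'  (+1)
Edit distance = 4
Max length = max(4, 6) = 6
Similarity = 1 - 4/6
= 0.3333


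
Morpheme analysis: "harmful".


Word: "harmful"
Morphemes: harm + -ful
Each morpheme carries meaning
= 2 morphemes


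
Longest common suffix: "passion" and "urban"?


Word 1: "passion"
Word 2: "urban"
Comparing from end:
  Pos -1: 'n' == 'n'
  Pos -2: 'o' != 'a' (stop)
LCS = "n" (length 1)


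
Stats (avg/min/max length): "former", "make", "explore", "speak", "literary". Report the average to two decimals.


Lengths: "former"=6, "make"=4, "explore"=7, "speak"=5, "literary"=8
Sum = 30, Count = 5
Average = 30/5 = 6.00
= avg=6.00, min=4, max=8


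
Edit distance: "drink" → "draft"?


Word 1: "drink" (length 5)
Word 2: "draft" (length 5)
One optimal edit sequence (insert/delete/substitute each cost 1):
  1. keep 'd'
  2. keep 'r'
  3. substitute 'i' -> 'a'  (+1)
  4. substitute 'n' -> 'f'  (+1)
  5. substitute 'k' -> 't'  (+1)
Total edit operations: 3
Edit distance = 3


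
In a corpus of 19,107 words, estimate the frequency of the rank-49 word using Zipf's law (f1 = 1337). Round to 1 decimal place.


Zipf's law: f(r) = f(1) / r
f(1) = 1337
f(49) = 1337 / 49
= 27.3 occurrences


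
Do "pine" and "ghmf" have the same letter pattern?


Pattern of "pine": [0, 1, 2, 3]
Pattern of "ghmf": [0, 1, 2, 3]
Patterns match
Same pattern = Yes


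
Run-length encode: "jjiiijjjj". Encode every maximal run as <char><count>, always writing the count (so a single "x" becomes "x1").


String: "jjiiijjjj"
Scanning for consecutive runs:
  'j' x 2
  'i' x 3
  'j' x 4
RLE = "j2i3j4"


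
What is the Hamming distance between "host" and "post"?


Comparing character by character (same length = 4):
  Pos 0: 'h' vs 'p' !=
  Pos 1: 'o' vs 'o' =
  Pos 2: 's' vs 's' =
  Pos 3: 't' vs 't' =
Hamming distance = 1


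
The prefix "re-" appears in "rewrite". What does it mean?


Prefix: re-
As in: rewrite -> re- + write
Meaning = again


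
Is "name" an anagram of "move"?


Word 1: "move" → sorted: emov
Word 2: "name" → sorted: aemn
Same letters? emov != aemn
Anagram = No


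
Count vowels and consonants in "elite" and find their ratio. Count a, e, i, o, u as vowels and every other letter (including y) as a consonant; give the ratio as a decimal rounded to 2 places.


Word: "elite"
Vowels (a,e,i,o,u): 3
Consonants: 2
Ratio = 3/2
= 1.50


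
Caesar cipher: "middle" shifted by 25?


Word: "middle"
Shift: 25
Each letter → (letter + shift) mod 26:
  'm' (12) + 25 = 11 → 'l'
  'i' (8) + 25 = 7 → 'h'
  'd' (3) + 25 = 2 → 'c'
  'd' (3) + 25 = 2 → 'c'
  'l' (11) + 25 = 10 → 'k'
  'e' (4) + 25 = 3 → 'd'
Result = "lhcckd"


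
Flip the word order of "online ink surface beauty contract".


Original: "online ink surface beauty contract"
Words (1..n): online | ink | surface | beauty | contract
Reversed (n..1): contract | beauty | surface | ink | online
Result = "contract beauty surface ink online"


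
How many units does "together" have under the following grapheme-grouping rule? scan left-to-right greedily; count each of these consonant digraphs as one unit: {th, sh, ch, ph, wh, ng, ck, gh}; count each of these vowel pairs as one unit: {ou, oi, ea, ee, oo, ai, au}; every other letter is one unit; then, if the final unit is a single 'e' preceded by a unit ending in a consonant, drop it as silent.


Word: "together" (8 letters)
Left-to-right scan:
  1. 't' (letter)
  2. 'o' (letter)
  3. 'g' (letter)
  4. 'e' (letter)
  5. 'th' (digraph)
  6. 'e' (letter)
  7. 'r' (letter)
Units from scan: 7
Sound units = 7 units


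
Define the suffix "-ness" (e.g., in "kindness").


Suffix: -ness
Example: kindness = kind + -ness
Meaning = state of being


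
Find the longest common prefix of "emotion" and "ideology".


Word 1: "emotion"
Word 2: "ideology"
Comparing from start:
  Pos 0: 'e' != 'i' (stop)
LCP = "" (length 0)


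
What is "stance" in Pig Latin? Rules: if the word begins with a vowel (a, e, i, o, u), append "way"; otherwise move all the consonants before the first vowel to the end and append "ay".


Word: "stance"
Starts with consonant(s) → move to end, add 'ay'
Consonant cluster: "st"
Pig Latin = "ancestay"


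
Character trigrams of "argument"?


Word: "argument" (length 8)
Number of trigrams = 8 - 3 + 1 = 6
  Position 0: "arg"
  Position 1: "rgu"
  Position 2: "gum"
  Position 3: "ume"
  Position 4: "men"
  Position 5: "ent"
Trigrams = "arg", "rgu", "gum", "ume", "men", "ent"


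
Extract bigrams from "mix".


Word: "mix" (length 3)
Number of bigrams = 3 - 2 + 1 = 2
  Position 0: "mi"
  Position 1: "ix"
Bigrams = "mi", "ix"


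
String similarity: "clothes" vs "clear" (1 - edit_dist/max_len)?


Word 1: "clothes" (length 7)
Word 2: "clear" (length 5)
One optimal edit sequence:
  1. keep 'c'
  2. keep 'l'
  3. delete 'o'  (+1)
  4. delete 't'  (+1)
  5. substitute 'h' -> 'e'  (+1)
  6. substitute 'e' -> 'a'  (+1)
  7. substitute 's' -> 'r'  (+1)
Edit distance = 5
Max length = max(7, 5) = 7
Similarity = 1 - 5/7
= 0.2857


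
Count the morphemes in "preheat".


Word: "preheat"
Morphemes: pre- | heat
Each morpheme carries meaning
= 2 morphemes


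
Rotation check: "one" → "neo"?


Word: "one", Candidate: "neo"
Method: check if candidate is substring of word+word
"oneone" contains "neo"? Yes
Is rotation = Yes


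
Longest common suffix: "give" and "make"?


Word 1: "give"
Word 2: "make"
Comparing from end:
  Pos -1: 'e' == 'e'
  Pos -2: 'v' != 'k' (stop)
LCS = "e" (length 1)


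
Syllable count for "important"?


Word: "important"
Syllable breakdown: im · por · tant
Counting: 3 parts
= 3 syllables


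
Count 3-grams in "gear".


Word: "gear" (length 4)
Number of 3-grams = length - 3 + 1 = 4 - 3 + 1
= 2


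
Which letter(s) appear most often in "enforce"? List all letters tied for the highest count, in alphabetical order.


Word: "enforce"
Letter counts:
  'c': 1
  'e': 2
  'f': 1
  'n': 1
  'o': 1
  'r': 1
Maximum count = 2
Most frequent = 'e' (2 times each)


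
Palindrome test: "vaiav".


Word: "vaiav"
Reversed: "vaiav"
Forward == Backward? vaiav == vaiav
Palindrome = Yes


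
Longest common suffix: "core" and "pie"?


Word 1: "core"
Word 2: "pie"
Comparing from end:
  Pos -1: 'e' == 'e'
  Pos -2: 'r' != 'i' (stop)
LCS = "e" (length 1)


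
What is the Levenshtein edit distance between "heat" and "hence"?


Word 1: "heat" (length 4)
Word 2: "hence" (length 5)
One optimal edit sequence (insert/delete/substitute each cost 1):
  1. keep 'h'
  2. keep 'e'
  3. insert 'n'  (+1)
  4. substitute 'a' -> 'c'  (+1)
  5. substitute 't' -> 'e'  (+1)
Total edit operations: 3
Edit distance = 3


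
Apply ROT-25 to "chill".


Word: "chill"
Shift: 25
Each letter → (letter + shift) mod 26:
  'c' (2) + 25 = 1 → 'b'
  'h' (7) + 25 = 6 → 'g'
  'i' (8) + 25 = 7 → 'h'
  'l' (11) + 25 = 10 → 'k'
  'l' (11) + 25 = 10 → 'k'
Result = "bghkk"


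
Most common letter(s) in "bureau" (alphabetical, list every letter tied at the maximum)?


Word: "bureau"
Letter counts:
  'a': 1
  'b': 1
  'e': 1
  'r': 1
  'u': 2
Maximum count = 2
Most frequent = 'u' (2 times each)


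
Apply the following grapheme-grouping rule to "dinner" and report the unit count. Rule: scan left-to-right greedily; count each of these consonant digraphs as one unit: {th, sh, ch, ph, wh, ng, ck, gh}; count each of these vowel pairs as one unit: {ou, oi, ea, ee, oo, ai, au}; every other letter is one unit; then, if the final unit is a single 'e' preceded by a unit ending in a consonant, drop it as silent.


Word: "dinner" (6 letters)
Left-to-right scan:
  (1) 'd' (letter)
  (2) 'i' (letter)
  (3) 'n' (letter)
  (4) 'n' (letter)
  (5) 'e' (letter)
  (6) 'r' (letter)
Units from scan: 6
Sound units = 6 units


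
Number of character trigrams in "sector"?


Word: "sector" (length 6)
Number of 3-grams = length - 3 + 1 = 6 - 3 + 1
= 4


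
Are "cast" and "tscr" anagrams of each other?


Word 1: "cast" → sorted: acst
Word 2: "tscr" → sorted: crst
Same letters? acst != crst
Anagram = No


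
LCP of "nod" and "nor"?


Word 1: "nod"
Word 2: "nor"
Comparing from start:
  Pos 0: 'n' == 'n'
  Pos 1: 'o' == 'o'
  Pos 2: 'd' != 'r' (stop)
LCP = "no" (length 2)


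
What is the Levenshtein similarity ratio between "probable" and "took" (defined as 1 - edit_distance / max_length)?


Word 1: "probable" (length 8)
Word 2: "took" (length 4)
One optimal edit sequence:
  1. delete 'p'  (+1)
  2. substitute 'r' -> 't'  (+1)
  3. keep 'o'
  4. delete 'b'  (+1)
  5. delete 'a'  (+1)
  6. delete 'b'  (+1)
  7. substitute 'l' -> 'o'  (+1)
  8. substitute 'e' -> 'k'  (+1)
Edit distance = 7
Max length = max(8, 4) = 8
Similarity = 1 - 7/8
= 0.1250


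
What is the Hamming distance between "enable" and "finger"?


Comparing character by character (same length = 6):
  Pos 0: 'e' vs 'f' !=
  Pos 1: 'n' vs 'i' !=
  Pos 2: 'a' vs 'n' !=
  Pos 3: 'b' vs 'g' !=
  Pos 4: 'l' vs 'e' !=
  Pos 5: 'e' vs 'r' !=
Hamming distance = 6


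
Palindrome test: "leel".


Word: "leel"
Reversed: "leel"
Forward == Backward? leel == leel
Palindrome = Yes


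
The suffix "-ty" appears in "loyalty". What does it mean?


Suffix: -ty
As in: loyalty -> loyal + -ty
Meaning = quality of


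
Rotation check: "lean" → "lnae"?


Word: "lean", Candidate: "lnae"
Method: check if candidate is substring of word+word
"leanlean" contains "lnae"? No
Is rotation = No


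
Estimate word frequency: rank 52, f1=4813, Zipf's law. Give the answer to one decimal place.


Zipf's law: f(r) = f(1) / r
f(1) = 4813
f(52) = 4813 / 52
= 92.6 occurrences


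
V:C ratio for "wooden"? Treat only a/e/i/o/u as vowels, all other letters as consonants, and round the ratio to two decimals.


Word: "wooden"
Vowels (a,e,i,o,u): 3
Consonants: 3
Ratio = 3/3
= 1.00


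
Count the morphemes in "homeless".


Word: "homeless"
Morphemes: home / -less
Each morpheme carries meaning
= 2 morphemes


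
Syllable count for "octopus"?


Word: "octopus"
Syllable breakdown: oc / to / pus
Counting: 3 parts
= 3 syllables


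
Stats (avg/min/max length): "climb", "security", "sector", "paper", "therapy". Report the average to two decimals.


Lengths: "climb"=5, "security"=8, "sector"=6, "paper"=5, "therapy"=7
Sum = 31, Count = 5
Average = 31/5 = 6.20
= avg=6.20, min=5, max=8
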